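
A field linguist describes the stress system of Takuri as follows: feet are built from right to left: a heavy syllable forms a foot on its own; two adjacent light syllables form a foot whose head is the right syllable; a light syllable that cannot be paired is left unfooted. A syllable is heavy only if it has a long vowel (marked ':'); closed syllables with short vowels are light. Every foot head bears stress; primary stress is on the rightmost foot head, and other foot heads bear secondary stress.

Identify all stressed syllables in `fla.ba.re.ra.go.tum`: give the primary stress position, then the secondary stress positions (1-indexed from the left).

Weights: 1 fla L, 2 ba L, 3 re L, 4 ra L, 5 go L, 6 tum L.
Parse right to left (heavy = foot alone; LL = one foot; stranded L unfooted): (fla.ˈba) (re.ˈra) (go.ˈtum).
Foot heads: 2, 4, 6.
Primary stress on the rightmost head = syllable 6.
Secondary stress on 2, 4: fla.ˌba.re.ˌra.go.ˈtum.

primary 6, secondary 2, 4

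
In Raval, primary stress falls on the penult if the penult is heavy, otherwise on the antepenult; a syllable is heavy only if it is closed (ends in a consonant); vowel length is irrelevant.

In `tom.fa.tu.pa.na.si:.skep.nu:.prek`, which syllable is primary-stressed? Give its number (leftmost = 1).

7

Weights: 7 skep H, 8 nu: L, 9 prek H.
The penult (syllable 8, nu:) is light, so stress falls on the antepenult (syllable 7, skep).
Primary stress: syllable 7 → tom.fa.tu.pa.na.si:.ˈskep.nu:.prek.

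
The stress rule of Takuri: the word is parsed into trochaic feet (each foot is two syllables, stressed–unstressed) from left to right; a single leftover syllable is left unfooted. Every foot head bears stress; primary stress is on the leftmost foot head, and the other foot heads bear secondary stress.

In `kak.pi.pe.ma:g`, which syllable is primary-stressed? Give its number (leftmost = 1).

Parse left to right into trochaic (ˈσσ) feet: (ˈkak.pi) (ˈpe.ma:g).
Foot heads (stressed positions): 1, 3.
End Rule Leftmost: primary stress on the leftmost head = syllable 1.
Primary stress: syllable 1 → ˈkak.pi.pe.ma:g.

1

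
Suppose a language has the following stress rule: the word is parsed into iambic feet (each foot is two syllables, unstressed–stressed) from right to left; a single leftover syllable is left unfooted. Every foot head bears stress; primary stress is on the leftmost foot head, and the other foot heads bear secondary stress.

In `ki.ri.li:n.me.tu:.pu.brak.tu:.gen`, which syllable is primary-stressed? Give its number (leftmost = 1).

Parse right to left into iambic (σˈσ) feet: ki (ri.ˈli:n) (me.ˈtu:) (pu.ˈbrak) (tu:.ˈgen). Syllable 1 is left unfooted.
Foot heads (stressed positions): 3, 5, 7, 9.
End Rule Leftmost: primary stress on the leftmost head = syllable 3.
Primary stress: syllable 3 → ki.ri.ˈli:n.me.tu:.pu.brak.tu:.gen.

3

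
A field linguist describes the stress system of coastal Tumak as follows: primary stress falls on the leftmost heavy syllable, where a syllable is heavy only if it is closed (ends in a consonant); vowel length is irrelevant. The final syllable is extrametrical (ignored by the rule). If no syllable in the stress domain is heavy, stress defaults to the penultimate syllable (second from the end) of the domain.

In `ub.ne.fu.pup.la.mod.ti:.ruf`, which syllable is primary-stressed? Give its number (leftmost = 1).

The final syllable (8, ruf) is extrametrical; the stress domain is syllables 1–7.
Weights: 1 ub H, 2 ne L, 3 fu L, 4 pup H, 5 la L, 6 mod H, 7 ti: L.
Heavy syllables in the domain: 1, 4, 6. The leftmost is syllable 1 (ub).
Primary stress: syllable 1 → ˈub.ne.fu.pup.la.mod.ti:.ruf.

1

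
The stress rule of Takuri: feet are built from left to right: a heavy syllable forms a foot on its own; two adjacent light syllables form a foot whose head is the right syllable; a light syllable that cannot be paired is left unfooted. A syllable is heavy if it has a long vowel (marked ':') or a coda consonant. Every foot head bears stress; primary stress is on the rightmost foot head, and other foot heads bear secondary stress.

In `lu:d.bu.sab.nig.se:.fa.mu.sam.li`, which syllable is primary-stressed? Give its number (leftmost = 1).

8

Weights: 1 lu:d H, 2 bu L, 3 sab H, 4 nig H, 5 se: H, 6 fa L, 7 mu L, 8 sam H, 9 li L.
Parse left to right (heavy = foot alone; LL = one foot; stranded L unfooted): (ˈlu:d) bu (ˈsab) (ˈnig) (ˈse:) (fa.ˈmu) (ˈsam) li.
Foot heads: 1, 3, 4, 5, 7, 8.
Primary stress on the rightmost head = syllable 8.
Primary stress: syllable 8 → lu:d.bu.sab.nig.se:.fa.mu.ˈsam.li.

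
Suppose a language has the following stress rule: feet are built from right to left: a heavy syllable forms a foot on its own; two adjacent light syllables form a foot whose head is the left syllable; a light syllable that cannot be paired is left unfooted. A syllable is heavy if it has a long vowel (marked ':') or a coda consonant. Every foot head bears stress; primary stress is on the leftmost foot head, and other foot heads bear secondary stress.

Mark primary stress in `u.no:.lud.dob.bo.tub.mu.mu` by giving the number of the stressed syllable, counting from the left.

Weights: 1 u L, 2 no: H, 3 lud H, 4 dob H, 5 bo L, 6 tub H, 7 mu L, 8 mu L.
Parse right to left (heavy = foot alone; LL = one foot; stranded L unfooted): u (ˈno:) (ˈlud) (ˈdob) bo (ˈtub) (ˈmu.mu).
Foot heads: 2, 3, 4, 6, 7.
Primary stress on the leftmost head = syllable 2.
Primary stress: syllable 2 → u.ˈno:.lud.dob.bo.tub.mu.mu.

2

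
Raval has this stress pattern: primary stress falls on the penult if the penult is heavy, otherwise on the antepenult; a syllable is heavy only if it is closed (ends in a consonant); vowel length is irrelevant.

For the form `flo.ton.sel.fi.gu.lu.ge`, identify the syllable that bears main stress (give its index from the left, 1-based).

5

Weights: 5 gu L, 6 lu L, 7 ge L.
The penult (syllable 6, lu) is light, so stress falls on the antepenult (syllable 5, gu).
Primary stress: syllable 5 → flo.ton.sel.fi.ˈgu.lu.ge.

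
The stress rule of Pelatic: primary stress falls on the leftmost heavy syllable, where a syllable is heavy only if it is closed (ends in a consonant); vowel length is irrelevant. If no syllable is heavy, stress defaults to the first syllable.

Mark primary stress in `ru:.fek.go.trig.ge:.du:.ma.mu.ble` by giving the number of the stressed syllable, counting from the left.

Weights: 1 ru: L, 2 fek H, 3 go L, 4 trig H, 5 ge: L, 6 du: L, 7 ma L, 8 mu L, 9 ble L.
Heavy syllables in the domain: 2, 4. The leftmost is syllable 2 (fek).
Primary stress: syllable 2 → ru:.ˈfek.go.trig.ge:.du:.ma.mu.ble.

2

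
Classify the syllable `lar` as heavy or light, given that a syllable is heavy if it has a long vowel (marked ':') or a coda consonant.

heavy

`lar`: short vowel, closed (coda /r/). Closed → heavy.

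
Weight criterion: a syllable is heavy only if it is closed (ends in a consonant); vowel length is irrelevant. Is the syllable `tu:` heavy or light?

light

`tu:`: long vowel, open (no coda). Open (no coda) → light.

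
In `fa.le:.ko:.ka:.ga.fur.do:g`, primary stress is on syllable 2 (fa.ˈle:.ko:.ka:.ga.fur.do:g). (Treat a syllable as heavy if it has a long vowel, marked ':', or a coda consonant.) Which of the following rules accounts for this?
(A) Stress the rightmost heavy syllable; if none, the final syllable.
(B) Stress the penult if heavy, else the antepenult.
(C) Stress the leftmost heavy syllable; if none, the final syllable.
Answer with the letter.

Rule A → syllable 7 (observed: 2).
Rule B → syllable 6 (observed: 2).
Rule C → syllable 2 ✓.

C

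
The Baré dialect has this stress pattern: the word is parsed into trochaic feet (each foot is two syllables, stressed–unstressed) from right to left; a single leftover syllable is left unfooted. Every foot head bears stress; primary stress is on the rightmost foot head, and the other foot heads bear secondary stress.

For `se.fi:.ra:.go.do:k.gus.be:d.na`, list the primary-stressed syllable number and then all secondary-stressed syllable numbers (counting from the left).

Parse right to left into trochaic (ˈσσ) feet: (ˈse.fi:) (ˈra:.go) (ˈdo:k.gus) (ˈbe:d.na).
Foot heads (stressed positions): 1, 3, 5, 7.
End Rule Rightmost: primary stress on the rightmost head = syllable 7.
Secondary stress on 1, 3, 5: ˌse.fi:.ˌra:.go.ˌdo:k.gus.ˈbe:d.na.

primary 7, secondary 1, 3, 5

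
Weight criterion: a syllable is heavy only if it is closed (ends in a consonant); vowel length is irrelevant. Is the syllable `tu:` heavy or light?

`tu:`: long vowel, open (no coda). Open (no coda) → light.

light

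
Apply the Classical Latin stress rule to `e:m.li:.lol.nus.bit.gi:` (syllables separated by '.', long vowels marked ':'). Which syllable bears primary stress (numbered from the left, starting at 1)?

Classical Latin: stress the penult if heavy (long vowel or closed), else the antepenult.
Weights: 4 nus H, 5 bit H, 6 gi: H.
The penult (syllable 5, bit) is heavy, so it takes stress.
Stress on syllable 5: e:m.li:.lol.nus.ˈbit.gi:.

5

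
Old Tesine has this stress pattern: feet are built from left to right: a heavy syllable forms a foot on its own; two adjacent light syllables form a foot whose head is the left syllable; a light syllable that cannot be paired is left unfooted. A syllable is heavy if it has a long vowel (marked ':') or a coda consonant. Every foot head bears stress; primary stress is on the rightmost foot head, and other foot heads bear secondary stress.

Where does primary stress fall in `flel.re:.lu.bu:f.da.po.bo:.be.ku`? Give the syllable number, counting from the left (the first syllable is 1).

Weights: 1 flel H, 2 re: H, 3 lu L, 4 bu:f H, 5 da L, 6 po L, 7 bo: H, 8 be L, 9 ku L.
Parse left to right (heavy = foot alone; LL = one foot; stranded L unfooted): (ˈflel) (ˈre:) lu (ˈbu:f) (ˈda.po) (ˈbo:) (ˈbe.ku).
Foot heads: 1, 2, 4, 5, 7, 8.
Primary stress on the rightmost head = syllable 8.
Primary stress: syllable 8 → flel.re:.lu.bu:f.da.po.bo:.ˈbe.ku.

8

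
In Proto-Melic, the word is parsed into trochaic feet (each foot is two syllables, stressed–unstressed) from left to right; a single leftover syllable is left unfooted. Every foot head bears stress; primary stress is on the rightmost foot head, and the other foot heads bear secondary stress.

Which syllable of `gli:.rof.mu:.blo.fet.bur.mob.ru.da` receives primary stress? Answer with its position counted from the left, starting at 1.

7

Parse left to right into trochaic (ˈσσ) feet: (ˈgli:.rof) (ˈmu:.blo) (ˈfet.bur) (ˈmob.ru) da. Syllable 9 is left unfooted.
Foot heads (stressed positions): 1, 3, 5, 7.
End Rule Rightmost: primary stress on the rightmost head = syllable 7.
Primary stress: syllable 7 → gli:.rof.mu:.blo.fet.bur.ˈmob.ru.da.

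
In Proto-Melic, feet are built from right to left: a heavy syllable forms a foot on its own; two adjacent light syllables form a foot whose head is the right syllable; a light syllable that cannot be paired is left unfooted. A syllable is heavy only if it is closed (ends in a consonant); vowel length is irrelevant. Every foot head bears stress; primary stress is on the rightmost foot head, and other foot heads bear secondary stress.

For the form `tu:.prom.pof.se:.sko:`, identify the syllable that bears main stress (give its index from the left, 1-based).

5

Weights: 1 tu: L, 2 prom H, 3 pof H, 4 se: L, 5 sko: L.
Parse right to left (heavy = foot alone; LL = one foot; stranded L unfooted): tu: (ˈprom) (ˈpof) (se:.ˈsko:).
Foot heads: 2, 3, 5.
Primary stress on the rightmost head = syllable 5.
Primary stress: syllable 5 → tu:.prom.pof.se:.ˈsko:.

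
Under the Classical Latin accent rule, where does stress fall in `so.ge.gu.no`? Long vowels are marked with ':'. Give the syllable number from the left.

Classical Latin: stress the penult if heavy (long vowel or closed), else the antepenult.
Weights: 2 ge L, 3 gu L, 4 no L.
The penult (syllable 3, gu) is light, so stress falls on the antepenult (syllable 2, ge).
Stress on syllable 2: so.ˈge.gu.no.

2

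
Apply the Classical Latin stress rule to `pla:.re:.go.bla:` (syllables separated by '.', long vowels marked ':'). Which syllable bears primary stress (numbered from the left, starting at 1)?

Classical Latin: stress the penult if heavy (long vowel or closed), else the antepenult.
Weights: 2 re: H, 3 go L, 4 bla: H.
The penult (syllable 3, go) is light, so stress falls on the antepenult (syllable 2, re:).
Stress on syllable 2: pla:.ˈre:.go.bla:.

2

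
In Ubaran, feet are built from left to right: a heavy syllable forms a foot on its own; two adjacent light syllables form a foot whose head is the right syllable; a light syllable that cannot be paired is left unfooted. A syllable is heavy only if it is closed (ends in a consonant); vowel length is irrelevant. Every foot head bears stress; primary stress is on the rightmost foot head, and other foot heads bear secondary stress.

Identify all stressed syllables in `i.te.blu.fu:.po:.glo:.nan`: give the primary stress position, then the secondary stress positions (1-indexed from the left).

Weights: 1 i L, 2 te L, 3 blu L, 4 fu: L, 5 po: L, 6 glo: L, 7 nan H.
Parse left to right (heavy = foot alone; LL = one foot; stranded L unfooted): (i.ˈte) (blu.ˈfu:) (po:.ˈglo:) (ˈnan).
Foot heads: 2, 4, 6, 7.
Primary stress on the rightmost head = syllable 7.
Secondary stress on 2, 4, 6: i.ˌte.blu.ˌfu:.po:.ˌglo:.ˈnan.

primary 7, secondary 2, 4, 6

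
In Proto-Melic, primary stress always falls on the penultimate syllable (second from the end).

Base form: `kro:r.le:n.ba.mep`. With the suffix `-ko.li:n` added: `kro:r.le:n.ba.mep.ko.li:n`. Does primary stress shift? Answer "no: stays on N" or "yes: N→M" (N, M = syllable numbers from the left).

Base `kro:r.le:n.ba.mep` (4 syllables):
  The word has 4 syllables; the penultimate syllable (second from the end) is syllable 3 (ba).
  → primary stress on syllable 3.
Suffixed `kro:r.le:n.ba.mep.ko.li:n` (6 syllables):
  The word has 6 syllables; the penultimate syllable (second from the end) is syllable 5 (ko).
  → primary stress on syllable 5.

yes: 3→5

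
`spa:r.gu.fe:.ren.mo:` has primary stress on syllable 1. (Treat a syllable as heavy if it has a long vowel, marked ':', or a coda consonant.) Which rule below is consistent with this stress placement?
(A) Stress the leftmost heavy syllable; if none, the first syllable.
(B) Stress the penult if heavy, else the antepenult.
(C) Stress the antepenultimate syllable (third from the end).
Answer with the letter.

A

Rule A → syllable 1 ✓.
Rule B → syllable 4 (observed: 1).
Rule C → syllable 3 (observed: 1).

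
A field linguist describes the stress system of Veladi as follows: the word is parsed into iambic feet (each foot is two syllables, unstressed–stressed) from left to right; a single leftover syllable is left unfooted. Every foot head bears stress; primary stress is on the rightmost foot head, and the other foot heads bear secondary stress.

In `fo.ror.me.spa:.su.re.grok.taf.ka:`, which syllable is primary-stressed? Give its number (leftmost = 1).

8

Parse left to right into iambic (σˈσ) feet: (fo.ˈror) (me.ˈspa:) (su.ˈre) (grok.ˈtaf) ka:. Syllable 9 is left unfooted.
Foot heads (stressed positions): 2, 4, 6, 8.
End Rule Rightmost: primary stress on the rightmost head = syllable 8.
Primary stress: syllable 8 → fo.ror.me.spa:.su.re.grok.ˈtaf.ka:.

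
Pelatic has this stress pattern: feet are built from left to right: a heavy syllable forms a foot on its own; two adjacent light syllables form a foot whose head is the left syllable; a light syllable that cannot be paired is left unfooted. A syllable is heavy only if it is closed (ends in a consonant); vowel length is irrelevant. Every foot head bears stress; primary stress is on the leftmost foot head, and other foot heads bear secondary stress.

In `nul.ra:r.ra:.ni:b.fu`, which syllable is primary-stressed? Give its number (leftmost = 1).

1

Weights: 1 nul H, 2 ra:r H, 3 ra: L, 4 ni:b H, 5 fu L.
Parse left to right (heavy = foot alone; LL = one foot; stranded L unfooted): (ˈnul) (ˈra:r) ra: (ˈni:b) fu.
Foot heads: 1, 2, 4.
Primary stress on the leftmost head = syllable 1.
Primary stress: syllable 1 → ˈnul.ra:r.ra:.ni:b.fu.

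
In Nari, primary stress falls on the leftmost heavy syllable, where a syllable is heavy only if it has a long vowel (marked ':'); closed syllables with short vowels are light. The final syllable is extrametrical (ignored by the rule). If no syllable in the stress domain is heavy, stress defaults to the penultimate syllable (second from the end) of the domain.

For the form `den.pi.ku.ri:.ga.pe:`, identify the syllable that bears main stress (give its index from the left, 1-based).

4

The final syllable (6, pe:) is extrametrical; the stress domain is syllables 1–5.
Weights: 1 den L, 2 pi L, 3 ku L, 4 ri: H, 5 ga L.
Heavy syllables in the domain: 4. The leftmost is syllable 4 (ri:).
Primary stress: syllable 4 → den.pi.ku.ˈri:.ga.pe:.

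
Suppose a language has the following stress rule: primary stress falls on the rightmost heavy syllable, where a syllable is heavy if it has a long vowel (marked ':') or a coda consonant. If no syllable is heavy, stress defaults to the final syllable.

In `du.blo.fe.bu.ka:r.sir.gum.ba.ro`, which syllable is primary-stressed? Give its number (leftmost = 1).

7

Weights: 1 du L, 2 blo L, 3 fe L, 4 bu L, 5 ka:r H, 6 sir H, 7 gum H, 8 ba L, 9 ro L.
Heavy syllables in the domain: 5, 6, 7. The rightmost is syllable 7 (gum).
Primary stress: syllable 7 → du.blo.fe.bu.ka:r.sir.ˈgum.ba.ro.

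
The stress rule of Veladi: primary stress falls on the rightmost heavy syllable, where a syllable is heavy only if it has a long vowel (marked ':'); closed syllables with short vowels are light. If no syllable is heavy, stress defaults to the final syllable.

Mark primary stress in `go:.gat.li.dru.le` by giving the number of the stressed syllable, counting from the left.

1

Weights: 1 go: H, 2 gat L, 3 li L, 4 dru L, 5 le L.
Heavy syllables in the domain: 1. The rightmost is syllable 1 (go:).
Primary stress: syllable 1 → ˈgo:.gat.li.dru.le.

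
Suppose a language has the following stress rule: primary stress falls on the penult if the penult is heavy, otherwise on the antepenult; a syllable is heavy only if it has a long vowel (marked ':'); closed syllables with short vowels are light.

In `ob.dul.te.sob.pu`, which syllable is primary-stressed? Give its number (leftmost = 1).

3

Weights: 3 te L, 4 sob L, 5 pu L.
The penult (syllable 4, sob) is light, so stress falls on the antepenult (syllable 3, te).
Primary stress: syllable 3 → ob.dul.ˈte.sob.pu.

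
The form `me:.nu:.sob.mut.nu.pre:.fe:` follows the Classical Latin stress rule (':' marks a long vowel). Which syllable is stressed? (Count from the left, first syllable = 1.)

Classical Latin: stress the penult if heavy (long vowel or closed), else the antepenult.
Weights: 5 nu L, 6 pre: H, 7 fe: H.
The penult (syllable 6, pre:) is heavy, so it takes stress.
Stress on syllable 6: me:.nu:.sob.mut.nu.ˈpre:.fe:.

6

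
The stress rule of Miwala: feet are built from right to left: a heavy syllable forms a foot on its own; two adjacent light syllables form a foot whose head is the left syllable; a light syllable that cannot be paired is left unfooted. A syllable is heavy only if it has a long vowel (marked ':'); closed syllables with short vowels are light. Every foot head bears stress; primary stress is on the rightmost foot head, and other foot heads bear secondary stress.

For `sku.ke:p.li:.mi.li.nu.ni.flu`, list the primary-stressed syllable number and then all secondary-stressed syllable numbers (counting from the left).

primary 7, secondary 2, 3, 5

Weights: 1 sku L, 2 ke:p H, 3 li: H, 4 mi L, 5 li L, 6 nu L, 7 ni L, 8 flu L.
Parse right to left (heavy = foot alone; LL = one foot; stranded L unfooted): sku (ˈke:p) (ˈli:) mi (ˈli.nu) (ˈni.flu).
Foot heads: 2, 3, 5, 7.
Primary stress on the rightmost head = syllable 7.
Secondary stress on 2, 3, 5: sku.ˌke:p.ˌli:.mi.ˌli.nu.ˈni.flu.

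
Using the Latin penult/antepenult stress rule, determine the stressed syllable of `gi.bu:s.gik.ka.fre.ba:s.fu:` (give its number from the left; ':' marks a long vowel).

6

Classical Latin: stress the penult if heavy (long vowel or closed), else the antepenult.
Weights: 5 fre L, 6 ba:s H, 7 fu: H.
The penult (syllable 6, ba:s) is heavy, so it takes stress.
Stress on syllable 6: gi.bu:s.gik.ka.fre.ˈba:s.fu:.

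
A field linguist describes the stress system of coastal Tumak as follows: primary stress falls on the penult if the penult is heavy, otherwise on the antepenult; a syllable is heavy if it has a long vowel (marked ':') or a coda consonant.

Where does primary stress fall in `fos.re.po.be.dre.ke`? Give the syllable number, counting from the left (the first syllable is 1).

4

Weights: 4 be L, 5 dre L, 6 ke L.
The penult (syllable 5, dre) is light, so stress falls on the antepenult (syllable 4, be).
Primary stress: syllable 4 → fos.re.po.ˈbe.dre.ke.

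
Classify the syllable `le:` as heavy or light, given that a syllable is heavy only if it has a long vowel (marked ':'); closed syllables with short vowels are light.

`le:`: long vowel, open (no coda). Long vowel → heavy.

heavy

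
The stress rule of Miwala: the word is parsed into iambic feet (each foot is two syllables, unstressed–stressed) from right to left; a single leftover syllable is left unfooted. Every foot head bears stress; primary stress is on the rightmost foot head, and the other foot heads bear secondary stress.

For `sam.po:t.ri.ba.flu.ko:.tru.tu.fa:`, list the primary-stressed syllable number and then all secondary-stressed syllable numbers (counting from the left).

Parse right to left into iambic (σˈσ) feet: sam (po:t.ˈri) (ba.ˈflu) (ko:.ˈtru) (tu.ˈfa:). Syllable 1 is left unfooted.
Foot heads (stressed positions): 3, 5, 7, 9.
End Rule Rightmost: primary stress on the rightmost head = syllable 9.
Secondary stress on 3, 5, 7: sam.po:t.ˌri.ba.ˌflu.ko:.ˌtru.tu.ˈfa:.

primary 9, secondary 3, 5, 7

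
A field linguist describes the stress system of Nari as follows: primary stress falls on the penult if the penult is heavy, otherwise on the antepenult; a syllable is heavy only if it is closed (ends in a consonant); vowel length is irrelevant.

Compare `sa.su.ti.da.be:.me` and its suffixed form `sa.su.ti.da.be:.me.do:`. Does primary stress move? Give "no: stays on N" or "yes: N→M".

yes: 4→5

Base `sa.su.ti.da.be:.me` (6 syllables):
  Weights: 4 da L, 5 be: L, 6 me L.
  The penult (syllable 5, be:) is light, so stress falls on the antepenult (syllable 4, da).
  → primary stress on syllable 4.
Suffixed `sa.su.ti.da.be:.me.do:` (7 syllables):
  Weights: 5 be: L, 6 me L, 7 do: L.
  The penult (syllable 6, me) is light, so stress falls on the antepenult (syllable 5, be:).
  → primary stress on syllable 5.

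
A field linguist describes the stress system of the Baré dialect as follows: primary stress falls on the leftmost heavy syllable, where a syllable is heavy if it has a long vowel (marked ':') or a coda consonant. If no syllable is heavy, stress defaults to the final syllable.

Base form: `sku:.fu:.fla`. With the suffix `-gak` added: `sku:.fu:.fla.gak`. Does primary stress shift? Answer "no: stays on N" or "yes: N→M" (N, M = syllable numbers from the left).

Base `sku:.fu:.fla` (3 syllables):
  Weights: 1 sku: H, 2 fu: H, 3 fla L.
  Heavy syllables in the domain: 1, 2. The leftmost is syllable 1 (sku:).
  → primary stress on syllable 1.
Suffixed `sku:.fu:.fla.gak` (4 syllables):
  Weights: 1 sku: H, 2 fu: H, 3 fla L, 4 gak H.
  Heavy syllables in the domain: 1, 2, 4. The leftmost is syllable 1 (sku:).
  → primary stress on syllable 1.

no: stays on 1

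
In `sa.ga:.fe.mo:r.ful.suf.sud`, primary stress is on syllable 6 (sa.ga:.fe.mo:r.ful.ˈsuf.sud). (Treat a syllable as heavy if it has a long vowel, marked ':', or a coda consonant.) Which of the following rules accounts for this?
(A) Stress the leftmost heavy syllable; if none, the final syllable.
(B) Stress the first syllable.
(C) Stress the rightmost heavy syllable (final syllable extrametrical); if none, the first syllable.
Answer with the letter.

Rule A → syllable 2 (observed: 6).
Rule B → syllable 1 (observed: 6).
Rule C → syllable 6 ✓.

C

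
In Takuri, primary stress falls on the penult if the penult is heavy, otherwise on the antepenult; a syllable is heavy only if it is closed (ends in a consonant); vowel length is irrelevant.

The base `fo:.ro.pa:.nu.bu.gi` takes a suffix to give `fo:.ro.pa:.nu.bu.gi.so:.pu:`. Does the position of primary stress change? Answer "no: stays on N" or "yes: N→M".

yes: 4→6

Base `fo:.ro.pa:.nu.bu.gi` (6 syllables):
  Weights: 4 nu L, 5 bu L, 6 gi L.
  The penult (syllable 5, bu) is light, so stress falls on the antepenult (syllable 4, nu).
  → primary stress on syllable 4.
Suffixed `fo:.ro.pa:.nu.bu.gi.so:.pu:` (8 syllables):
  Weights: 6 gi L, 7 so: L, 8 pu: L.
  The penult (syllable 7, so:) is light, so stress falls on the antepenult (syllable 6, gi).
  → primary stress on syllable 6.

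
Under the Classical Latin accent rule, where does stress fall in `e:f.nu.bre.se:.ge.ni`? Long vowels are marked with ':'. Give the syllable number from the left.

4

Classical Latin: stress the penult if heavy (long vowel or closed), else the antepenult.
Weights: 4 se: H, 5 ge L, 6 ni L.
The penult (syllable 5, ge) is light, so stress falls on the antepenult (syllable 4, se:).
Stress on syllable 4: e:f.nu.bre.ˈse:.ge.ni.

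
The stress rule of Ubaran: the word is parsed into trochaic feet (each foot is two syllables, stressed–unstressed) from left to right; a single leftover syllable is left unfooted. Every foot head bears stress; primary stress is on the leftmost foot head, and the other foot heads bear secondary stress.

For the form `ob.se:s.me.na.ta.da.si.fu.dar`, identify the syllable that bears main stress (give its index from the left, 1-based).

Parse left to right into trochaic (ˈσσ) feet: (ˈob.se:s) (ˈme.na) (ˈta.da) (ˈsi.fu) dar. Syllable 9 is left unfooted.
Foot heads (stressed positions): 1, 3, 5, 7.
End Rule Leftmost: primary stress on the leftmost head = syllable 1.
Primary stress: syllable 1 → ˈob.se:s.me.na.ta.da.si.fu.dar.

1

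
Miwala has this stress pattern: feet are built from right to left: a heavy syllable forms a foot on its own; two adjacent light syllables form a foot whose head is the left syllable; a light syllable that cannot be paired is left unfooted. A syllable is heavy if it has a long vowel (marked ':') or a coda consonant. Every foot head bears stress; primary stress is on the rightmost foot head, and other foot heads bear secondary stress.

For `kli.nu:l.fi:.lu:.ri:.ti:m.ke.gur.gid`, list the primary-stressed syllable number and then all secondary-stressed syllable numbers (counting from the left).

primary 9, secondary 2, 3, 4, 5, 6, 8

Weights: 1 kli L, 2 nu:l H, 3 fi: H, 4 lu: H, 5 ri: H, 6 ti:m H, 7 ke L, 8 gur H, 9 gid H.
Parse right to left (heavy = foot alone; LL = one foot; stranded L unfooted): kli (ˈnu:l) (ˈfi:) (ˈlu:) (ˈri:) (ˈti:m) ke (ˈgur) (ˈgid).
Foot heads: 2, 3, 4, 5, 6, 8, 9.
Primary stress on the rightmost head = syllable 9.
Secondary stress on 2, 3, 4, 5, 6, 8: kli.ˌnu:l.ˌfi:.ˌlu:.ˌri:.ˌti:m.ke.ˌgur.ˈgid.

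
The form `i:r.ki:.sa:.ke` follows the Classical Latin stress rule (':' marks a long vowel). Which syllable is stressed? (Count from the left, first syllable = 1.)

Classical Latin: stress the penult if heavy (long vowel or closed), else the antepenult.
Weights: 2 ki: H, 3 sa: H, 4 ke L.
The penult (syllable 3, sa:) is heavy, so it takes stress.
Stress on syllable 3: i:r.ki:.ˈsa:.ke.

3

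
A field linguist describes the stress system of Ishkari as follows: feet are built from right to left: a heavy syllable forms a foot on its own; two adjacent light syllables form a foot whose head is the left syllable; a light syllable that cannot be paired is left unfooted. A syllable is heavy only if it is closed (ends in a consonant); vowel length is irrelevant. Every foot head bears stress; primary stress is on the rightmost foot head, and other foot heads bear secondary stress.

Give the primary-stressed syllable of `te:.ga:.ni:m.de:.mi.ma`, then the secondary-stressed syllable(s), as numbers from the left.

Weights: 1 te: L, 2 ga: L, 3 ni:m H, 4 de: L, 5 mi L, 6 ma L.
Parse right to left (heavy = foot alone; LL = one foot; stranded L unfooted): (ˈte:.ga:) (ˈni:m) de: (ˈmi.ma).
Foot heads: 1, 3, 5.
Primary stress on the rightmost head = syllable 5.
Secondary stress on 1, 3: ˌte:.ga:.ˌni:m.de:.ˈmi.ma.

primary 5, secondary 1, 3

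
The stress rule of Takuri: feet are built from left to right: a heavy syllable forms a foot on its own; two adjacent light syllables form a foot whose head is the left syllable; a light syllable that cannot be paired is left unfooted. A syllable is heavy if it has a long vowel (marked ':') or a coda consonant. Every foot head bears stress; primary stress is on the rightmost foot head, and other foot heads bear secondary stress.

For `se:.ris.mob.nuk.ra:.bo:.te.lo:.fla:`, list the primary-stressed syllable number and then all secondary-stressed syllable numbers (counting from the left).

Weights: 1 se: H, 2 ris H, 3 mob H, 4 nuk H, 5 ra: H, 6 bo: H, 7 te L, 8 lo: H, 9 fla: H.
Parse left to right (heavy = foot alone; LL = one foot; stranded L unfooted): (ˈse:) (ˈris) (ˈmob) (ˈnuk) (ˈra:) (ˈbo:) te (ˈlo:) (ˈfla:).
Foot heads: 1, 2, 3, 4, 5, 6, 8, 9.
Primary stress on the rightmost head = syllable 9.
Secondary stress on 1, 2, 3, 4, 5, 6, 8: ˌse:.ˌris.ˌmob.ˌnuk.ˌra:.ˌbo:.te.ˌlo:.ˈfla:.

primary 9, secondary 1, 2, 3, 4, 5, 6, 8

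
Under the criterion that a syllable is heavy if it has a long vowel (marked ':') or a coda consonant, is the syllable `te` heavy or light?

`te`: short vowel, open (no coda). Short vowel, open → light.

light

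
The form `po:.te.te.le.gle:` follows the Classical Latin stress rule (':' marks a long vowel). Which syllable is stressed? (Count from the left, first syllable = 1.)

Classical Latin: stress the penult if heavy (long vowel or closed), else the antepenult.
Weights: 3 te L, 4 le L, 5 gle: H.
The penult (syllable 4, le) is light, so stress falls on the antepenult (syllable 3, te).
Stress on syllable 3: po:.te.ˈte.le.gle:.

3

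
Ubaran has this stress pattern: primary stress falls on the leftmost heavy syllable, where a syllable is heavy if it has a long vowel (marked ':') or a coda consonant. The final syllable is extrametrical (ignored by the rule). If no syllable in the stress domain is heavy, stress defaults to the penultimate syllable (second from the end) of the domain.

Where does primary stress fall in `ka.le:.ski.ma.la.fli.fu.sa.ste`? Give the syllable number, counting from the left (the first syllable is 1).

2

The final syllable (9, ste) is extrametrical; the stress domain is syllables 1–8.
Weights: 1 ka L, 2 le: H, 3 ski L, 4 ma L, 5 la L, 6 fli L, 7 fu L, 8 sa L.
Heavy syllables in the domain: 2. The leftmost is syllable 2 (le:).
Primary stress: syllable 2 → ka.ˈle:.ski.ma.la.fli.fu.sa.ste.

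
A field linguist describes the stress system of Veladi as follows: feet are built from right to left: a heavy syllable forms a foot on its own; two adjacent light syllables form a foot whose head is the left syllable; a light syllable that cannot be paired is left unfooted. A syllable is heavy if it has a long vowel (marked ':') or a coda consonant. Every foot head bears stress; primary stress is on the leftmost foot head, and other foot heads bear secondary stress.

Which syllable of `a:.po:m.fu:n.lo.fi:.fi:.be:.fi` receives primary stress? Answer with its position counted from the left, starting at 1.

1

Weights: 1 a: H, 2 po:m H, 3 fu:n H, 4 lo L, 5 fi: H, 6 fi: H, 7 be: H, 8 fi L.
Parse right to left (heavy = foot alone; LL = one foot; stranded L unfooted): (ˈa:) (ˈpo:m) (ˈfu:n) lo (ˈfi:) (ˈfi:) (ˈbe:) fi.
Foot heads: 1, 2, 3, 5, 6, 7.
Primary stress on the leftmost head = syllable 1.
Primary stress: syllable 1 → ˈa:.po:m.fu:n.lo.fi:.fi:.be:.fi.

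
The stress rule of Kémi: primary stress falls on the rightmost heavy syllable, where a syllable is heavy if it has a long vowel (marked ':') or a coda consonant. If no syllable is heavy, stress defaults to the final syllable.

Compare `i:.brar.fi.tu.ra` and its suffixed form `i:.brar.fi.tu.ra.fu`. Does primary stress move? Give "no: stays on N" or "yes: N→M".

no: stays on 2

Base `i:.brar.fi.tu.ra` (5 syllables):
  Weights: 1 i: H, 2 brar H, 3 fi L, 4 tu L, 5 ra L.
  Heavy syllables in the domain: 1, 2. The rightmost is syllable 2 (brar).
  → primary stress on syllable 2.
Suffixed `i:.brar.fi.tu.ra.fu` (6 syllables):
  Weights: 1 i: H, 2 brar H, 3 fi L, 4 tu L, 5 ra L, 6 fu L.
  Heavy syllables in the domain: 1, 2. The rightmost is syllable 2 (brar).
  → primary stress on syllable 2.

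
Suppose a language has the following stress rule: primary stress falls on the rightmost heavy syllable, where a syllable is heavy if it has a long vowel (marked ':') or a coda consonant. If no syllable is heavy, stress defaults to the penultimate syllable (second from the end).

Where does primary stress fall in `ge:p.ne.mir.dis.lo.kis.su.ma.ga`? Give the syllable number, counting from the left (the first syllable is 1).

Weights: 1 ge:p H, 2 ne L, 3 mir H, 4 dis H, 5 lo L, 6 kis H, 7 su L, 8 ma L, 9 ga L.
Heavy syllables in the domain: 1, 3, 4, 6. The rightmost is syllable 6 (kis).
Primary stress: syllable 6 → ge:p.ne.mir.dis.lo.ˈkis.su.ma.ga.

6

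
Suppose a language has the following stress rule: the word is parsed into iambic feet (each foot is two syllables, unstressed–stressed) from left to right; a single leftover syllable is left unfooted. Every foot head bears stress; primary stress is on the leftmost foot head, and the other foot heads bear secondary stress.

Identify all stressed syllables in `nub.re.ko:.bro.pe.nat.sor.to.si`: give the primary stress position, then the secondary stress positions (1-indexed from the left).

Parse left to right into iambic (σˈσ) feet: (nub.ˈre) (ko:.ˈbro) (pe.ˈnat) (sor.ˈto) si. Syllable 9 is left unfooted.
Foot heads (stressed positions): 2, 4, 6, 8.
End Rule Leftmost: primary stress on the leftmost head = syllable 2.
Secondary stress on 4, 6, 8: nub.ˈre.ko:.ˌbro.pe.ˌnat.sor.ˌto.si.

primary 2, secondary 4, 6, 8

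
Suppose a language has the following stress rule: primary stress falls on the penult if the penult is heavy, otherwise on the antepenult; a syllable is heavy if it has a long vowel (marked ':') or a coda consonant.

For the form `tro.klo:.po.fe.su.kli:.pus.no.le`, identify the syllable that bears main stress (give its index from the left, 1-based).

Weights: 7 pus H, 8 no L, 9 le L.
The penult (syllable 8, no) is light, so stress falls on the antepenult (syllable 7, pus).
Primary stress: syllable 7 → tro.klo:.po.fe.su.kli:.ˈpus.no.le.

7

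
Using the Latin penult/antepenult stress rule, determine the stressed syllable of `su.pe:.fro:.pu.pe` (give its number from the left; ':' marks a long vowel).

Classical Latin: stress the penult if heavy (long vowel or closed), else the antepenult.
Weights: 3 fro: H, 4 pu L, 5 pe L.
The penult (syllable 4, pu) is light, so stress falls on the antepenult (syllable 3, fro:).
Stress on syllable 3: su.pe:.ˈfro:.pu.pe.

3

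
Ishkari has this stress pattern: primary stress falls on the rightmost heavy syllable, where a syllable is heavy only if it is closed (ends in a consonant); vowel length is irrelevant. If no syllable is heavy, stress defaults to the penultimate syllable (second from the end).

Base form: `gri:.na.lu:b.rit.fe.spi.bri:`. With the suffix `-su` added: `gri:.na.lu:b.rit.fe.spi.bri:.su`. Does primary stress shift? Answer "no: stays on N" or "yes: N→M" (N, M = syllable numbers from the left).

Base `gri:.na.lu:b.rit.fe.spi.bri:` (7 syllables):
  Weights: 1 gri: L, 2 na L, 3 lu:b H, 4 rit H, 5 fe L, 6 spi L, 7 bri: L.
  Heavy syllables in the domain: 3, 4. The rightmost is syllable 4 (rit).
  → primary stress on syllable 4.
Suffixed `gri:.na.lu:b.rit.fe.spi.bri:.su` (8 syllables):
  Weights: 1 gri: L, 2 na L, 3 lu:b H, 4 rit H, 5 fe L, 6 spi L, 7 bri: L, 8 su L.
  Heavy syllables in the domain: 3, 4. The rightmost is syllable 4 (rit).
  → primary stress on syllable 4.

no: stays on 4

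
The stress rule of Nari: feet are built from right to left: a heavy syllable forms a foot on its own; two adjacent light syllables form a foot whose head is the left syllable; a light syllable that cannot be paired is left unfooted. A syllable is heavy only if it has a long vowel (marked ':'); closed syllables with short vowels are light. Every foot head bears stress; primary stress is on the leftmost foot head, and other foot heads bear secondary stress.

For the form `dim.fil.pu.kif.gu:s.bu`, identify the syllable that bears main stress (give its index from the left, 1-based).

Weights: 1 dim L, 2 fil L, 3 pu L, 4 kif L, 5 gu:s H, 6 bu L.
Parse right to left (heavy = foot alone; LL = one foot; stranded L unfooted): (ˈdim.fil) (ˈpu.kif) (ˈgu:s) bu.
Foot heads: 1, 3, 5.
Primary stress on the leftmost head = syllable 1.
Primary stress: syllable 1 → ˈdim.fil.pu.kif.gu:s.bu.

1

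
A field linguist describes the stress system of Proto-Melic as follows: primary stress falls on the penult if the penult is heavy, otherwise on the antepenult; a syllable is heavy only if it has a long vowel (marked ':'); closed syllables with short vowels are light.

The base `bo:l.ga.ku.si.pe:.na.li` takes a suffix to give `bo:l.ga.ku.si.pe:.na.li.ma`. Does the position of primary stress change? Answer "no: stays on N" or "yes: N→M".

yes: 5→6

Base `bo:l.ga.ku.si.pe:.na.li` (7 syllables):
  Weights: 5 pe: H, 6 na L, 7 li L.
  The penult (syllable 6, na) is light, so stress falls on the antepenult (syllable 5, pe:).
  → primary stress on syllable 5.
Suffixed `bo:l.ga.ku.si.pe:.na.li.ma` (8 syllables):
  Weights: 6 na L, 7 li L, 8 ma L.
  The penult (syllable 7, li) is light, so stress falls on the antepenult (syllable 6, na).
  → primary stress on syllable 6.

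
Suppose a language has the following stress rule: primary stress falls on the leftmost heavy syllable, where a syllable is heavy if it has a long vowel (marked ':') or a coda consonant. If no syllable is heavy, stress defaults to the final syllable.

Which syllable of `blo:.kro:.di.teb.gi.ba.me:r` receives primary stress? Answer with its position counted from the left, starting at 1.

1

Weights: 1 blo: H, 2 kro: H, 3 di L, 4 teb H, 5 gi L, 6 ba L, 7 me:r H.
Heavy syllables in the domain: 1, 2, 4, 7. The leftmost is syllable 1 (blo:).
Primary stress: syllable 1 → ˈblo:.kro:.di.teb.gi.ba.me:r.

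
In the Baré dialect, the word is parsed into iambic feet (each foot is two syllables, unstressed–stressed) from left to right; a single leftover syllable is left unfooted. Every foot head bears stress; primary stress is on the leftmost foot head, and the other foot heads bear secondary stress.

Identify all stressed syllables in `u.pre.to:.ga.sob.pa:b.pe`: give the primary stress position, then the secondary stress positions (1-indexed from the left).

Parse left to right into iambic (σˈσ) feet: (u.ˈpre) (to:.ˈga) (sob.ˈpa:b) pe. Syllable 7 is left unfooted.
Foot heads (stressed positions): 2, 4, 6.
End Rule Leftmost: primary stress on the leftmost head = syllable 2.
Secondary stress on 4, 6: u.ˈpre.to:.ˌga.sob.ˌpa:b.pe.

primary 2, secondary 4, 6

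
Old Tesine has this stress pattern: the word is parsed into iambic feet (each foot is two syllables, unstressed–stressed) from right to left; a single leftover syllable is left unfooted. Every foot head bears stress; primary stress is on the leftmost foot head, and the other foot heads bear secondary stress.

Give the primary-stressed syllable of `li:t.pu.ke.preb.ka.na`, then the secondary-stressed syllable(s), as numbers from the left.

primary 2, secondary 4, 6

Parse right to left into iambic (σˈσ) feet: (li:t.ˈpu) (ke.ˈpreb) (ka.ˈna).
Foot heads (stressed positions): 2, 4, 6.
End Rule Leftmost: primary stress on the leftmost head = syllable 2.
Secondary stress on 4, 6: li:t.ˈpu.ke.ˌpreb.ka.ˌna.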